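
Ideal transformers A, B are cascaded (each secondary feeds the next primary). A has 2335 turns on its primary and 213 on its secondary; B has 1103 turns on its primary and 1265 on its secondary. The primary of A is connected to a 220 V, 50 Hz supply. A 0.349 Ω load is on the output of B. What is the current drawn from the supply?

I_supply ≈ 6.90 A

Secondary of A: V = 220.00 × 213/2335 = 20.069 V.
Secondary of B: V = 20.069 × 1265/1103 = 23.016 V.
I_load = 23.016/0.349 = 65.949 A, so P_out = 23.016 × 65.949 = 1517.9 W.
All ideal ⇒ P_in = P_out, so I_supply = 1517.9/220 = 6.90 A.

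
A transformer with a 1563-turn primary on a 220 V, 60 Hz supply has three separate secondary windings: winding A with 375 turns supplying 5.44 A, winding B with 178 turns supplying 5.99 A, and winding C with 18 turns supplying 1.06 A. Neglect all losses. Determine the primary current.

V_A = 220 × 375/1563 = 52.783 V; V_B = 220 × 178/1563 = 25.054 V; V_C = 220 × 18/1563 = 2.5336 V.
P_out = V_A I_A + V_B I_B + V_C I_C = 52.783×5.44 + 25.054×5.99 + 2.5336×1.06 = 287.14 + 150.08 + 2.6856 = 439.90 W.
Ideal ⇒ P_in = P_out, so I_p = P_out/V_p = 439.90/220 = 2.00 A.

I_p ≈ 2.00 A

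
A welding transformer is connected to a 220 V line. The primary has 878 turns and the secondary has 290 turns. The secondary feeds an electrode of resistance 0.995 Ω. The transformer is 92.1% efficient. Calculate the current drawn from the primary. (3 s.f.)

I_p ≈ 26.2 A

V_s = 220 × 290/878 = 72.665 V.
I_s = V_s/R = 72.665/0.995 = 73.030 A.
P_out = V_s I_s = 72.665 × 73.030 = 5306.8 W.
P_in = P_out/η = 5306.8/0.921 = 5762.0 W.
I_p = P_in/V_p = 5762.0/220 = 26.2 A.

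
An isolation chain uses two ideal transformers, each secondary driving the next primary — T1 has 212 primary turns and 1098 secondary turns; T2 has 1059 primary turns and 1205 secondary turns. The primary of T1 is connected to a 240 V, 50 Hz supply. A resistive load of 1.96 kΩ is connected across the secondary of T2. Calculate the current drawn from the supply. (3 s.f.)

After T1: V = 240.00 × 1098/212 = 1243.0 V.
After T2: V = 1243.0 × 1205/1059 = 1414.4 V.
I_load = 1414.4/1960 = 0.72163 A, so P_out = 1414.4 × 0.72163 = 1020.7 W.
All ideal ⇒ P_in = P_out, so I_supply = 1020.7/240 = 4.25 A.

I_supply ≈ 4.25 A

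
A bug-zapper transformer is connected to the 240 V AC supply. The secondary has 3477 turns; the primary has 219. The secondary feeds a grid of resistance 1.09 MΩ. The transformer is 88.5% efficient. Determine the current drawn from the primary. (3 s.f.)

V_s = 240 × 3477/219 = 3810.4 V.
I_s = V_s/R = 3810.4/(1.09×10^6) = 0.0034958 A.
P_out = V_s I_s = 3810.4 × 0.0034958 = 13.320 W.
P_in = P_out/η = 13.320/0.885 = 15.051 W.
I_p = P_in/V_p = 15.051/240 = 0.0627 A.

I_p ≈ 0.0627 A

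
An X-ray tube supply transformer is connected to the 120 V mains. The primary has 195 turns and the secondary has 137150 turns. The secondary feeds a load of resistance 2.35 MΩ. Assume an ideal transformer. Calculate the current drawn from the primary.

V_s = V_p × N_s/N_p = 120 × 137150/195 = 84400 V.
I_s = V_s/R = 84400/(2.35×10^6) = 0.035915 A.
For an ideal transformer I_p N_p = I_s N_s, so I_p = 0.035915 × 137150/195 = 25.3 A.

I_p ≈ 25.3 A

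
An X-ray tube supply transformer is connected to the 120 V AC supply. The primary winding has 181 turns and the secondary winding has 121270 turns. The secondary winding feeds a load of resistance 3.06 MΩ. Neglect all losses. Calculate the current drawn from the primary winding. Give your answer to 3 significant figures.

V_s = V_p × N_s/N_p = 120 × 121270/181 = 80400 V.
I_s = V_s/R = 80400/(3.06×10^6) = 0.026275 A.
For an ideal transformer I_p N_p = I_s N_s, so I_p = 0.026275 × 121270/181 = 17.6 A.

I_p ≈ 17.6 A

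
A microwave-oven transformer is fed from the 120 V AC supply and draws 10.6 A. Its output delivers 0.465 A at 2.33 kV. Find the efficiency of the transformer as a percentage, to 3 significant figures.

P_in = 120 × 10.6 = 1272.00 W.
P_out = 2330 × 0.465 = 1083.45 W.
η = P_out/P_in = 1083.45/1272.00 = 0.852.

η ≈ 85.2%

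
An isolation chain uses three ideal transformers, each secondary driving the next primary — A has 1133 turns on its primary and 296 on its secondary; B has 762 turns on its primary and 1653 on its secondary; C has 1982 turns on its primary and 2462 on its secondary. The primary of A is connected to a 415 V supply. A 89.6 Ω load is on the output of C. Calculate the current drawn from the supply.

I_supply ≈ 2.30 A

After A: V = 415.00 × 296/1133 = 108.42 V.
After B: V = 108.42 × 1653/762 = 235.19 V.
After C: V = 235.19 × 2462/1982 = 292.15 V.
I_load = 292.15/89.6 = 3.2606 A, so P_out = 292.15 × 3.2606 = 952.61 W.
All ideal ⇒ P_in = P_out, so I_supply = 952.61/415 = 2.30 A.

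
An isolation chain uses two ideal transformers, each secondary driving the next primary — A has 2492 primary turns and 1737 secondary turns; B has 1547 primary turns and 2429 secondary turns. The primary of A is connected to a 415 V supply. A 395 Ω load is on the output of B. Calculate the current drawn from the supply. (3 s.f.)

Secondary of A: V = 415.00 × 1737/2492 = 289.27 V.
Secondary of B: V = 289.27 × 2429/1547 = 454.19 V.
I_load = 454.19/395 = 1.1498 A, so P_out = 454.19 × 1.1498 = 522.25 W.
All ideal ⇒ P_in = P_out, so I_supply = 522.25/415 = 1.26 A.

I_supply ≈ 1.26 A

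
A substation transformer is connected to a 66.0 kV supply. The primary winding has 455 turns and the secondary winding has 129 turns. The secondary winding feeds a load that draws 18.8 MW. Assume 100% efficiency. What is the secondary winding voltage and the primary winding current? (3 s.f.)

V_s ≈ 18700 V, I_p ≈ 285 A

V_s = V_p × N_s/N_p = 66000 × 129/455 = 18712 V.
I_s = P/V_s = 1.88×10^7/18712 = 1004.7 A.
I_p = I_s × N_s/N_p = 1004.7 × 129/455 = 285 A.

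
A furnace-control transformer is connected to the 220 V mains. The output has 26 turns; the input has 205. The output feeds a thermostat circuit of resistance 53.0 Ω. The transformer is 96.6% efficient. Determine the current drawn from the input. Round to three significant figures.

V_out = 220 × 26/205 = 27.902 V.
I_out = V_out/R = 27.902/53.0 = 0.52646 A.
P_out = V_out I_out = 27.902 × 0.52646 = 14.690 W.
P_in = P_out/η = 14.690/0.966 = 15.207 W.
I_in = P_in/V_in = 15.207/220 = 0.0691 A.

I_in ≈ 0.0691 A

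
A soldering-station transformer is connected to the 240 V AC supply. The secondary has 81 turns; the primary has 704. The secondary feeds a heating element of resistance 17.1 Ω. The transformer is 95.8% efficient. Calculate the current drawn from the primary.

I_p ≈ 0.194 A

V_s = 240 × 81/704 = 27.614 V.
I_s = V_s/R = 27.614/17.1 = 1.6148 A.
P_out = V_s I_s = 27.614 × 1.6148 = 44.591 W.
P_in = P_out/η = 44.591/0.958 = 46.546 W.
I_p = P_in/V_p = 46.546/240 = 0.194 A.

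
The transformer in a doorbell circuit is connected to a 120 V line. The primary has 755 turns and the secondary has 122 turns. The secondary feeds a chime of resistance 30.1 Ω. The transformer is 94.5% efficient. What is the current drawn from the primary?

I_p ≈ 0.110 A

V_s = 120 × 122/755 = 19.391 V.
I_s = V_s/R = 19.391/30.1 = 0.64421 A.
P_out = V_s I_s = 19.391 × 0.64421 = 12.492 W.
P_in = P_out/η = 12.492/0.945 = 13.219 W.
I_p = P_in/V_p = 13.219/120 = 0.110 A.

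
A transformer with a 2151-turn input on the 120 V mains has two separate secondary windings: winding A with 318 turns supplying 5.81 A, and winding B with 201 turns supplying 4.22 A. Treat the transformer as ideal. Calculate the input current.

I_in ≈ 1.25 A

V_A = 120 × 318/2151 = 17.741 V; V_B = 120 × 201/2151 = 11.213 V.
P_out = V_A I_A + V_B I_B = 17.741×5.81 + 11.213×4.22 = 103.07 + 47.321 = 150.39 W.
Ideal ⇒ P_in = P_out, so I_in = P_out/V_in = 150.39/120 = 1.25 A.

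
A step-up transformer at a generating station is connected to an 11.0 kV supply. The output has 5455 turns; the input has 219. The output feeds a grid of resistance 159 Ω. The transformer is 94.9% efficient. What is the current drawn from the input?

I_in ≈ 45200 A

V_out = 11000 × 5455/219 = 274000 V.
I_out = V_out/R = 274000/159 = 1723.2 A.
P_out = V_out I_out = 274000 × 1723.2 = 4.7216×10^8 W.
P_in = P_out/η = 4.7216×10^8/0.949 = 4.9753×10^8 W.
I_in = P_in/V_in = 4.9753×10^8/11000 = 45200 A.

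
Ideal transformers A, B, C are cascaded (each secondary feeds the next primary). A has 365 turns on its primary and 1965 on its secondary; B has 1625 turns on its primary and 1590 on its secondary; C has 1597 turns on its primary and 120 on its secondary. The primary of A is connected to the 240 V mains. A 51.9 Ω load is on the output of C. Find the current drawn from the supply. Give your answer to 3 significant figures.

I_supply ≈ 0.724 A

Secondary of A: V = 240.00 × 1965/365 = 1292.1 V.
Secondary of B: V = 1292.1 × 1590/1625 = 1264.2 V.
Secondary of C: V = 1264.2 × 120/1597 = 94.995 V.
I_load = 94.995/51.9 = 1.8303 A, so P_out = 94.995 × 1.8303 = 173.87 W.
All ideal ⇒ P_in = P_out, so I_supply = 173.87/240 = 0.724 A.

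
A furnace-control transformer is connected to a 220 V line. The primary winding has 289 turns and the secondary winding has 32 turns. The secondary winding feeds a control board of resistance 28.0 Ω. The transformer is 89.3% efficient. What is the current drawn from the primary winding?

V_s = 220 × 32/289 = 24.360 V.
I_s = V_s/R = 24.360/28.0 = 0.87000 A.
P_out = V_s I_s = 24.360 × 0.87000 = 21.193 W.
P_in = P_out/η = 21.193/0.893 = 23.732 W.
I_p = P_in/V_p = 23.732/220 = 0.108 A.

I_p ≈ 0.108 A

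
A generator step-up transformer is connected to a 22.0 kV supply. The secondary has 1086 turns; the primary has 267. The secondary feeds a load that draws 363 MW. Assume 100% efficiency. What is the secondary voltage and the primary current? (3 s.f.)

V_s = V_p × N_s/N_p = 22000 × 1086/267 = 89483 V.
I_s = P/V_s = 3.63×10^8/89483 = 4056.6 A.
I_p = I_s × N_s/N_p = 4056.6 × 1086/267 = 16500 A.

V_s ≈ 89500 V, I_p ≈ 16500 A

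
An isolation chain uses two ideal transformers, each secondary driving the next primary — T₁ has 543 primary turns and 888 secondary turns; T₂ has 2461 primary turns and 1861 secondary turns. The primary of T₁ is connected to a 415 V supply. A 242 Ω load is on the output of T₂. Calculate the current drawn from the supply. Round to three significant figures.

After T₁: V = 415.00 × 888/543 = 678.67 V.
After T₂: V = 678.67 × 1861/2461 = 513.21 V.
I_load = 513.21/242 = 2.1207 A, so P_out = 513.21 × 2.1207 = 1088.4 W.
All ideal ⇒ P_in = P_out, so I_supply = 1088.4/415 = 2.62 A.

I_supply ≈ 2.62 A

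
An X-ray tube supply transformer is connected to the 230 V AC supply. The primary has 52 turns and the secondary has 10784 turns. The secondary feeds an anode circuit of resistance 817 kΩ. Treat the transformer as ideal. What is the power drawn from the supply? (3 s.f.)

P ≈ 2780 W

V_s = V_p × N_s/N_p = 230 × 10784/52 = 47698 V.
I_s = V_s/R = 47698/817000 = 0.058382 A.
I_p = I_s × N_s/N_p = 0.058382 × 10784/52 = 12.108 A.
P = V_p I_p = 230 × 12.108 = 2780 W.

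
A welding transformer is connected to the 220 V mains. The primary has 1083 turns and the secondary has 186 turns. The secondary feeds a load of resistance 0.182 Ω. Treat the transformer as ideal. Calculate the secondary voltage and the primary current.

V_s = V_p × N_s/N_p = 220 × 186/1083 = 37.784 V.
I_s = V_s/R = 37.784/0.182 = 207.60 A.
I_p = I_s × N_s/N_p = 207.60 × 186/1083 = 35.7 A.

V_s ≈ 37.8 V, I_p ≈ 35.7 A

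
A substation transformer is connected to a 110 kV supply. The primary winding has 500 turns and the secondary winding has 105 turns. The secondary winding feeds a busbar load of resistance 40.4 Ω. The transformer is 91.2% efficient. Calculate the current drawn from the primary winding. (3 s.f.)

I_p ≈ 132 A

V_s = 110000 × 105/500 = 23100 V.
I_s = V_s/R = 23100/40.4 = 571.78 A.
P_out = V_s I_s = 23100 × 571.78 = 1.3208×10^7 W.
P_in = P_out/η = 1.3208×10^7/0.912 = 1.4483×10^7 W.
I_p = P_in/V_p = 1.4483×10^7/110000 = 132 A.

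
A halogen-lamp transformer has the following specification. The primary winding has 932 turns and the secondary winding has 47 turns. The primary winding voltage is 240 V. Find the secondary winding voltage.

V_s ≈ 12.1 V

V_s/V_p = N_s/N_p, so V_s = 240 × 47/932 = 12.1 V.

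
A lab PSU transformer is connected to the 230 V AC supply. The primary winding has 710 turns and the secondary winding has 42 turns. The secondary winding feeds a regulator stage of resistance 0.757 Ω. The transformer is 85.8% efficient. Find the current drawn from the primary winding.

V_s = 230 × 42/710 = 13.606 V.
I_s = V_s/R = 13.606/0.757 = 17.973 A.
P_out = V_s I_s = 13.606 × 17.973 = 244.54 W.
P_in = P_out/η = 244.54/0.858 = 285.01 W.
I_p = P_in/V_p = 285.01/230 = 1.24 A.

I_p ≈ 1.24 A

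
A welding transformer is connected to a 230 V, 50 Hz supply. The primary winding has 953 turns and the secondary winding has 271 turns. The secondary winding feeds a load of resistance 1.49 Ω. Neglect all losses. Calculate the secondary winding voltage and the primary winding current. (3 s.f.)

V_s ≈ 65.4 V, I_p ≈ 12.5 A

V_s = V_p × N_s/N_p = 230 × 271/953 = 65.404 V.
I_s = V_s/R = 65.404/1.49 = 43.895 A.
I_p = I_s × N_s/N_p = 43.895 × 271/953 = 12.5 A.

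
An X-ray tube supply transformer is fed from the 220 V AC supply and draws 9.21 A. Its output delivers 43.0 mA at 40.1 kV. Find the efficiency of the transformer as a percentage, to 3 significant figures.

P_in = 220 × 9.21 = 2026.20 W.
P_out = 40100 × 0.0430 = 1724.30 W.
η = P_out/P_in = 1724.30/2026.20 = 0.851.

η ≈ 85.1%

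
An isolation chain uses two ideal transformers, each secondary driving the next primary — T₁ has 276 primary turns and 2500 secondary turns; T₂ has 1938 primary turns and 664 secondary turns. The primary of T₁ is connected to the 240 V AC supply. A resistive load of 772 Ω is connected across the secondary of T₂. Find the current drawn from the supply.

Secondary of T₁: V = 240.00 × 2500/276 = 2173.9 V.
Secondary of T₂: V = 2173.9 × 664/1938 = 744.83 V.
I_load = 744.83/772 = 0.96480 A, so P_out = 744.83 × 0.96480 = 718.61 W.
All ideal ⇒ P_in = P_out, so I_supply = 718.61/240 = 2.99 A.

I_supply ≈ 2.99 A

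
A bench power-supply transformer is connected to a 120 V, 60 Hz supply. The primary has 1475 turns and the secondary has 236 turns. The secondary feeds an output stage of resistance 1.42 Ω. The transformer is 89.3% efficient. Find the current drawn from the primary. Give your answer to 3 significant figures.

I_p ≈ 2.42 A

V_s = 120 × 236/1475 = 19.200 V.
I_s = V_s/R = 19.200/1.42 = 13.521 A.
P_out = V_s I_s = 19.200 × 13.521 = 259.61 W.
P_in = P_out/η = 259.61/0.893 = 290.71 W.
I_p = P_in/V_p = 290.71/120 = 2.42 A.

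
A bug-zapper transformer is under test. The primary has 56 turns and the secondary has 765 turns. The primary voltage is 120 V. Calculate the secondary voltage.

V_s/V_p = N_s/N_p, so V_s = 120 × 765/56 = 1640 V.

V_s ≈ 1640 V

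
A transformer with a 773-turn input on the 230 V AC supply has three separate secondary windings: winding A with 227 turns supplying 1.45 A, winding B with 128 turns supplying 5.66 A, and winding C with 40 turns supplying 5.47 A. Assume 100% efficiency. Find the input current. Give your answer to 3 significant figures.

I_in ≈ 1.65 A

V_A = 230 × 227/773 = 67.542 V; V_B = 230 × 128/773 = 38.085 V; V_C = 230 × 40/773 = 11.902 V.
P_out = V_A I_A + V_B I_B + V_C I_C = 67.542×1.45 + 38.085×5.66 + 11.902×5.47 = 97.936 + 215.56 + 65.102 = 378.60 W.
Ideal ⇒ P_in = P_out, so I_in = P_out/V_in = 378.60/230 = 1.65 A.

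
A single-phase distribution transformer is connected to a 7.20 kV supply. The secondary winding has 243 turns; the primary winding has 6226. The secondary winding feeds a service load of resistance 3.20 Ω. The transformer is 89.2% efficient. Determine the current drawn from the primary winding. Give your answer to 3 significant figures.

V_s = 7200 × 243/6226 = 281.02 V.
I_s = V_s/R = 281.02/3.20 = 87.817 A.
P_out = V_s I_s = 281.02 × 87.817 = 24678 W.
P_in = P_out/η = 24678/0.892 = 27666 W.
I_p = P_in/V_p = 27666/7200 = 3.84 A.

I_p ≈ 3.84 A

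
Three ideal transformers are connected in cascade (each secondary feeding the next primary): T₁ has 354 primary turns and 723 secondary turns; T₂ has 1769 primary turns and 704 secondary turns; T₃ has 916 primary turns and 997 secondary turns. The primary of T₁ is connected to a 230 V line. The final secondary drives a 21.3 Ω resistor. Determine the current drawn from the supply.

After T₁: V = 230.00 × 723/354 = 469.75 V.
After T₂: V = 469.75 × 704/1769 = 186.94 V.
After T₃: V = 186.94 × 997/916 = 203.47 V.
I_load = 203.47/21.3 = 9.5527 A, so P_out = 203.47 × 9.5527 = 1943.7 W.
All ideal ⇒ P_in = P_out, so I_supply = 1943.7/230 = 8.45 A.

I_supply ≈ 8.45 A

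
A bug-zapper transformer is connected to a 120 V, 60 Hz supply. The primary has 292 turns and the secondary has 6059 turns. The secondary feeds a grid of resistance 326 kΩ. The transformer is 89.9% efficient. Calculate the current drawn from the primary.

I_p ≈ 0.176 A

V_s = 120 × 6059/292 = 2490.0 V.
I_s = V_s/R = 2490.0/326000 = 0.0076380 A.
P_out = V_s I_s = 2490.0 × 0.0076380 = 19.019 W.
P_in = P_out/η = 19.019/0.899 = 21.155 W.
I_p = P_in/V_p = 21.155/120 = 0.176 A.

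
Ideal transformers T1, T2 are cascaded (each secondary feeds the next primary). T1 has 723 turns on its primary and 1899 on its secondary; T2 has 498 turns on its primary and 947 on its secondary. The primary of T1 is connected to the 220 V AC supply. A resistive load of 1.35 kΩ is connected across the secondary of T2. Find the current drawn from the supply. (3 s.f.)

After T1: V = 220.00 × 1899/723 = 577.84 V.
After T2: V = 577.84 × 947/498 = 1098.8 V.
I_load = 1098.8/1350 = 0.81395 A, so P_out = 1098.8 × 0.81395 = 894.39 W.
All ideal ⇒ P_in = P_out, so I_supply = 894.39/220 = 4.07 A.

I_supply ≈ 4.07 A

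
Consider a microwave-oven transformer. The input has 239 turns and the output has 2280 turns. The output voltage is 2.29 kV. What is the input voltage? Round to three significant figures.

V_in ≈ 240 V

V_in/V_out = N_in/N_out, so V_in = 2290 × 239/2280 = 240 V.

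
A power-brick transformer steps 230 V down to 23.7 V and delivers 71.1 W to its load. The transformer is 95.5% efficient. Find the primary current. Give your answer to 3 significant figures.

I_p ≈ 0.324 A

P_in = P_out/η = 71.1/0.955 = 74.450 W.
I_p = P_in/V_p = 74.450/230 = 0.324 A.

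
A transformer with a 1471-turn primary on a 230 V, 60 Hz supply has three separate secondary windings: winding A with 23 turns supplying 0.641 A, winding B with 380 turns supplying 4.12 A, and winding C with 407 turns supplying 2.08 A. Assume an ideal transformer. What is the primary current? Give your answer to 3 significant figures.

V_A = 230 × 23/1471 = 3.5962 V; V_B = 230 × 380/1471 = 59.415 V; V_C = 230 × 407/1471 = 63.637 V.
P_out = V_A I_A + V_B I_B + V_C I_C = 3.5962×0.641 + 59.415×4.12 + 63.637×2.08 = 2.3052 + 244.79 + 132.36 = 379.46 W.
Ideal ⇒ P_in = P_out, so I_p = P_out/V_p = 379.46/230 = 1.65 A.

I_p ≈ 1.65 A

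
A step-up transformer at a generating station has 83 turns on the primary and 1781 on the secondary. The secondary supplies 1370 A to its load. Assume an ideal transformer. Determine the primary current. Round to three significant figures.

I_p ≈ 29400 A

For an ideal transformer I_p/I_s = N_s/N_p, so I_p = 1370 × 1781/83 = 29400 A.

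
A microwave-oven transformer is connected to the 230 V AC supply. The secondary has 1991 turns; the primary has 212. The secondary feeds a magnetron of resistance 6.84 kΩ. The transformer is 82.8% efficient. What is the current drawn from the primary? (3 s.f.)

I_p ≈ 3.58 A

V_s = 230 × 1991/212 = 2160.0 V.
I_s = V_s/R = 2160.0/6840 = 0.31580 A.
P_out = V_s I_s = 2160.0 × 0.31580 = 682.14 W.
P_in = P_out/η = 682.14/0.828 = 823.83 W.
I_p = P_in/V_p = 823.83/230 = 3.58 A.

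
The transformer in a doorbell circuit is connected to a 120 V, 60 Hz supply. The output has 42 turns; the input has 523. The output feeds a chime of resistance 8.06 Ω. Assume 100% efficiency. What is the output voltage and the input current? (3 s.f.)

V_out ≈ 9.64 V, I_in ≈ 0.0960 A

V_out = V_in × N_out/N_in = 120 × 42/523 = 9.6367 V.
I_out = V_out/R = 9.6367/8.06 = 1.1956 A.
I_in = I_out × N_out/N_in = 1.1956 × 42/523 = 0.0960 A.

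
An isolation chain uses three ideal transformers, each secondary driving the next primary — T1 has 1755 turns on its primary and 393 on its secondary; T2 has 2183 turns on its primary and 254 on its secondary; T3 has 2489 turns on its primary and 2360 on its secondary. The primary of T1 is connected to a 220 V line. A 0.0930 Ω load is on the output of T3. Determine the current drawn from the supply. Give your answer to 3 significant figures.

After T1: V = 220.00 × 393/1755 = 49.265 V.
After T2: V = 49.265 × 254/2183 = 5.7322 V.
After T3: V = 5.7322 × 2360/2489 = 5.4351 V.
I_load = 5.4351/0.0930 = 58.442 A, so P_out = 5.4351 × 58.442 = 317.63 W.
All ideal ⇒ P_in = P_out, so I_supply = 317.63/220 = 1.44 A.

I_supply ≈ 1.44 A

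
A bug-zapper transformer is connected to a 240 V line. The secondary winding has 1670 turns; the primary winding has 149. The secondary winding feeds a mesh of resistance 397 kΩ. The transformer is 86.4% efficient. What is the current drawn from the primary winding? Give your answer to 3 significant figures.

V_s = 240 × 1670/149 = 2689.9 V.
I_s = V_s/R = 2689.9/397000 = 0.0067756 A.
P_out = V_s I_s = 2689.9 × 0.0067756 = 18.226 W.
P_in = P_out/η = 18.226/0.864 = 21.095 W.
I_p = P_in/V_p = 21.095/240 = 0.0879 A.

I_p ≈ 0.0879 A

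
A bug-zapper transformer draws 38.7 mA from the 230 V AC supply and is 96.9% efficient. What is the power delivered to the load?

P_out ≈ 8.63 W

P_in = V_p I_p = 230 × 0.0387 = 8.9010 W.
P_out = η P_in = 0.969 × 8.9010 = 8.63 W.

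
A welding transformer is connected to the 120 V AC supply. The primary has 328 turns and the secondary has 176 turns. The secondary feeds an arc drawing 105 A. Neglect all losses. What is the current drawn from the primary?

For an ideal transformer I_p N_p = I_s N_s, so I_p = 105 × 176/328 = 56.3 A.

I_p ≈ 56.3 A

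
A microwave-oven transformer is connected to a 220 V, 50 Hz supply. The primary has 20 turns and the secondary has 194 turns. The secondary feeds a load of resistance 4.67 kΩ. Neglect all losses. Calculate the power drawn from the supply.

V_s = V_p × N_s/N_p = 220 × 194/20 = 2134.0 V.
I_s = V_s/R = 2134.0/4670 = 0.45696 A.
I_p = I_s × N_s/N_p = 0.45696 × 194/20 = 4.4325 A.
P = V_p I_p = 220 × 4.4325 = 975 W.

P ≈ 975 W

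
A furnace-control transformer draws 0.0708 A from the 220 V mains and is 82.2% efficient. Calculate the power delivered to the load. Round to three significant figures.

P_in = V_in I_in = 220 × 0.0708 = 15.576 W.
P_out = η P_in = 0.822 × 15.576 = 12.8 W.

P_out ≈ 12.8 W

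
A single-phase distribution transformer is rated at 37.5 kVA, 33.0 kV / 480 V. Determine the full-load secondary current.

I_s = S/V_s = 37500/480 = 78.1 A.

I_s ≈ 78.1 A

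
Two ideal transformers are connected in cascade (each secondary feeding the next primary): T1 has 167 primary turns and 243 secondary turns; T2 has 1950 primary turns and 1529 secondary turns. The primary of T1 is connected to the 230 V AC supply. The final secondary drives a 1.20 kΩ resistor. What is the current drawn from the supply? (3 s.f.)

After T1: V = 230.00 × 243/167 = 334.67 V.
After T2: V = 334.67 × 1529/1950 = 262.42 V.
I_load = 262.42/1200 = 0.21868 A, so P_out = 262.42 × 0.21868 = 57.385 W.
All ideal ⇒ P_in = P_out, so I_supply = 57.385/230 = 0.250 A.

I_supply ≈ 0.250 A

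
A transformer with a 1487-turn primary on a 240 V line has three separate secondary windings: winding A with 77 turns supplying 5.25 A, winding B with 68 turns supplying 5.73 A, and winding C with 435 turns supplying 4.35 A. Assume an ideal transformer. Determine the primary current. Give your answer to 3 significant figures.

V_A = 240 × 77/1487 = 12.428 V; V_B = 240 × 68/1487 = 10.975 V; V_C = 240 × 435/1487 = 70.208 V.
P_out = V_A I_A + V_B I_B + V_C I_C = 12.428×5.25 + 10.975×5.73 + 70.208×4.35 = 65.245 + 62.887 + 305.41 = 433.54 W.
Ideal ⇒ P_in = P_out, so I_p = P_out/V_p = 433.54/240 = 1.81 A.

I_p ≈ 1.81 A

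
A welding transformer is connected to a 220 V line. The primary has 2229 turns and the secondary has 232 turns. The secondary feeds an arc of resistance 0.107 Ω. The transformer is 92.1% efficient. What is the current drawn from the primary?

V_s = 220 × 232/2229 = 22.898 V.
I_s = V_s/R = 22.898/0.107 = 214.00 A.
P_out = V_s I_s = 22.898 × 214.00 = 4900.2 W.
P_in = P_out/η = 4900.2/0.921 = 5320.6 W.
I_p = P_in/V_p = 5320.6/220 = 24.2 A.

I_p ≈ 24.2 A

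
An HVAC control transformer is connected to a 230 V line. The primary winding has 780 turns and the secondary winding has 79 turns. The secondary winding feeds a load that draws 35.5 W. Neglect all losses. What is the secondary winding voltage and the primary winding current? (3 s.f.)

V_s ≈ 23.3 V, I_p ≈ 0.154 A

V_s = V_p × N_s/N_p = 230 × 79/780 = 23.295 V.
I_s = P/V_s = 35.5/23.295 = 1.5239 A.
I_p = I_s × N_s/N_p = 1.5239 × 79/780 = 0.154 A.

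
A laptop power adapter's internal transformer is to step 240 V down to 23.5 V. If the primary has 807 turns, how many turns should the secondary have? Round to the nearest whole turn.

N_s/N_p = V_s/V_p, so N_s = 807 × 23.5/240 = 79.0 ≈ 79 turns.

N_s = 79 turns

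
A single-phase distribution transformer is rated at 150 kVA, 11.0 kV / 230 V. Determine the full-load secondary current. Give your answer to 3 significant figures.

I_s = S/V_s = 150000/230 = 652 A.

I_s ≈ 652 A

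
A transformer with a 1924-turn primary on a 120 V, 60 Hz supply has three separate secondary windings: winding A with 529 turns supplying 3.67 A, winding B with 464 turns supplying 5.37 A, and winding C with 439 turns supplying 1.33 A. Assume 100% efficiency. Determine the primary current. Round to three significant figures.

V_A = 120 × 529/1924 = 32.994 V; V_B = 120 × 464/1924 = 28.940 V; V_C = 120 × 439/1924 = 27.380 V.
P_out = V_A I_A + V_B I_B + V_C I_C = 32.994×3.67 + 28.940×5.37 + 27.380×1.33 = 121.09 + 155.41 + 36.416 = 312.91 W.
Ideal ⇒ P_in = P_out, so I_p = P_out/V_p = 312.91/120 = 2.61 A.

I_p ≈ 2.61 A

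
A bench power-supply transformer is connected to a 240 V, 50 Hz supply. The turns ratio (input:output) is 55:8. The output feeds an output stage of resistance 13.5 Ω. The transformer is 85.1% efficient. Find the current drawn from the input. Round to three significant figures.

V_out = 240 × 8/55 = 34.909 V.
I_out = V_out/R = 34.909/13.5 = 2.5859 A.
P_out = V_out I_out = 34.909 × 2.5859 = 90.270 W.
P_in = P_out/η = 90.270/0.851 = 106.08 W.
I_in = P_in/V_in = 106.08/240 = 0.442 A.

I_in ≈ 0.442 A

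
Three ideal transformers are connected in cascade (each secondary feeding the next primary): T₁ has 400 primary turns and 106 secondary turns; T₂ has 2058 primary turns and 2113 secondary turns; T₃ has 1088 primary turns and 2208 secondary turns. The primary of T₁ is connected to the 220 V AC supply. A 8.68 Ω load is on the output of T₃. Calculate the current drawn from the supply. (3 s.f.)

I_supply ≈ 7.73 A

After T₁: V = 220.00 × 106/400 = 58.300 V.
After T₂: V = 58.300 × 2113/2058 = 59.858 V.
After T₃: V = 59.858 × 2208/1088 = 121.48 V.
I_load = 121.48/8.68 = 13.995 A, so P_out = 121.48 × 13.995 = 1700.1 W.
All ideal ⇒ P_in = P_out, so I_supply = 1700.1/220 = 7.73 A.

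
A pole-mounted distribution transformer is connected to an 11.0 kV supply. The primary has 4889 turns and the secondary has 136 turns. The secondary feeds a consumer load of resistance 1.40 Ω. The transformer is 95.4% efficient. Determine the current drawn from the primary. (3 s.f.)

V_s = 11000 × 136/4889 = 305.99 V.
I_s = V_s/R = 305.99/1.40 = 218.57 A.
P_out = V_s I_s = 305.99 × 218.57 = 66880 W.
P_in = P_out/η = 66880/0.954 = 70105 W.
I_p = P_in/V_p = 70105/11000 = 6.37 A.

I_p ≈ 6.37 A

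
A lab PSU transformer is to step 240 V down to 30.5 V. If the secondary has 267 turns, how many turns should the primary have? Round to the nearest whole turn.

N_p/N_s = V_p/V_s, so N_p = 267 × 240/30.5 = 2101.0 ≈ 2101 turns.

N_p = 2101 turns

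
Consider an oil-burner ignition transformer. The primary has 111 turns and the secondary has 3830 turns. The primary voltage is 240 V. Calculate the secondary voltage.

V_s/V_p = N_s/N_p, so V_s = 240 × 3830/111 = 8280 V.

V_s ≈ 8280 V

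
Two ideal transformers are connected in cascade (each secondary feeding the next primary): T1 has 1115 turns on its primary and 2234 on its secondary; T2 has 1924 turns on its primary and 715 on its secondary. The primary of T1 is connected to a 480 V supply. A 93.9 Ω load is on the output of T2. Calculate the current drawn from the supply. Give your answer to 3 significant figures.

I_supply ≈ 2.83 A

Secondary of T1: V = 480.00 × 2234/1115 = 961.72 V.
Secondary of T2: V = 961.72 × 715/1924 = 357.40 V.
I_load = 357.40/93.9 = 3.8061 A, so P_out = 357.40 × 3.8061 = 1360.3 W.
All ideal ⇒ P_in = P_out, so I_supply = 1360.3/480 = 2.83 A.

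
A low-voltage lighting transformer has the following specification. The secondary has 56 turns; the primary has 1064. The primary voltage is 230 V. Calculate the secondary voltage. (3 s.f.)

V_s/V_p = N_s/N_p, so V_s = 230 × 56/1064 = 12.1 V.

V_s ≈ 12.1 V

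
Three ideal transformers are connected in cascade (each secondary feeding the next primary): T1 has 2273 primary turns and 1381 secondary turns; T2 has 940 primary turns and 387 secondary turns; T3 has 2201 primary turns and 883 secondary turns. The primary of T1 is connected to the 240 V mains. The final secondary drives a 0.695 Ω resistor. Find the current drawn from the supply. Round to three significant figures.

After T1: V = 240.00 × 1381/2273 = 145.82 V.
After T2: V = 145.82 × 387/940 = 60.033 V.
After T3: V = 60.033 × 883/2201 = 24.084 V.
I_load = 24.084/0.695 = 34.653 A, so P_out = 24.084 × 34.653 = 834.59 W.
All ideal ⇒ P_in = P_out, so I_supply = 834.59/240 = 3.48 A.

I_supply ≈ 3.48 A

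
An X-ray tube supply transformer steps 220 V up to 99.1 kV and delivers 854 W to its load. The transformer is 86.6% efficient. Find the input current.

I_in ≈ 4.48 A

P_in = P_out/η = 854/0.866 = 986.14 W.
I_in = P_in/V_in = 986.14/220 = 4.48 A.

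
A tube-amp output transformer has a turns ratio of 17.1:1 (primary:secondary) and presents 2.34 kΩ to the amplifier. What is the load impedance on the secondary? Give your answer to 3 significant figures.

Z_s ≈ 8.00 Ω

Z_s = Z_p/(N_p/N_s)² = 2340/17.1² = 8.00 Ω.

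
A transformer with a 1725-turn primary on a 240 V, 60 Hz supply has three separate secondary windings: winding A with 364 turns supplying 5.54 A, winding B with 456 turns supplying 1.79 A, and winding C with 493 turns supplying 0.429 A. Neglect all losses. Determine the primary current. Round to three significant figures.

V_A = 240 × 364/1725 = 50.643 V; V_B = 240 × 456/1725 = 63.443 V; V_C = 240 × 493/1725 = 68.591 V.
P_out = V_A I_A + V_B I_B + V_C I_C = 50.643×5.54 + 63.443×1.79 + 68.591×0.429 = 280.56 + 113.56 + 29.426 = 423.55 W.
Ideal ⇒ P_in = P_out, so I_p = P_out/V_p = 423.55/240 = 1.76 A.

I_p ≈ 1.76 A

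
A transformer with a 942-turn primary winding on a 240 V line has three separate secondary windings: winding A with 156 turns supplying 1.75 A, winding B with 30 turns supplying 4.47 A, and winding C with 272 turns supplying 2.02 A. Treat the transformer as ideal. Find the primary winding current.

V_A = 240 × 156/942 = 39.745 V; V_B = 240 × 30/942 = 7.6433 V; V_C = 240 × 272/942 = 69.299 V.
P_out = V_A I_A + V_B I_B + V_C I_C = 39.745×1.75 + 7.6433×4.47 + 69.299×2.02 = 69.554 + 34.166 + 139.98 = 243.70 W.
Ideal ⇒ P_in = P_out, so I_p = P_out/V_p = 243.70/240 = 1.02 A.

I_p ≈ 1.02 A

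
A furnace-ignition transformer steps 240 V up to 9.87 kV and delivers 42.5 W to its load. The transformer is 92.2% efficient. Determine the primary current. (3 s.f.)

P_in = P_out/η = 42.5/0.922 = 46.095 W.
I_p = P_in/V_p = 46.095/240 = 0.192 A.

I_p ≈ 0.192 A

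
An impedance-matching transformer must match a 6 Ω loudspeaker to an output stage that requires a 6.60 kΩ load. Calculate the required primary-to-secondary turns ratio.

N_p/N_s ≈ 33.2

Z_p/Z_s = (N_p/N_s)², so N_p/N_s = √(6600/6) = √1100 = 33.2.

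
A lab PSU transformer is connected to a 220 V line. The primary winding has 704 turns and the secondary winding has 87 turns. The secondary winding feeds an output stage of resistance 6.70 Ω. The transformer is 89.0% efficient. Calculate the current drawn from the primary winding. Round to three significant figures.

V_s = 220 × 87/704 = 27.188 V.
I_s = V_s/R = 27.188/6.70 = 4.0578 A.
P_out = V_s I_s = 27.188 × 4.0578 = 110.32 W.
P_in = P_out/η = 110.32/0.890 = 123.96 W.
I_p = P_in/V_p = 123.96/220 = 0.563 A.

I_p ≈ 0.563 A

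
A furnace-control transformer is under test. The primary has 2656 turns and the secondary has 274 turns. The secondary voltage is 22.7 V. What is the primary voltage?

V_p ≈ 220 V

V_p/V_s = N_p/N_s, so V_p = 22.7 × 2656/274 = 220 V.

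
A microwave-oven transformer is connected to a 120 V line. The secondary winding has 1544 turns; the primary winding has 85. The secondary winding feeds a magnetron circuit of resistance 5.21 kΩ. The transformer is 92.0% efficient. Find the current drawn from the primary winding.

V_s = 120 × 1544/85 = 2179.8 V.
I_s = V_s/R = 2179.8/5210 = 0.41838 A.
P_out = V_s I_s = 2179.8 × 0.41838 = 911.97 W.
P_in = P_out/η = 911.97/0.920 = 991.27 W.
I_p = P_in/V_p = 991.27/120 = 8.26 A.

I_p ≈ 8.26 A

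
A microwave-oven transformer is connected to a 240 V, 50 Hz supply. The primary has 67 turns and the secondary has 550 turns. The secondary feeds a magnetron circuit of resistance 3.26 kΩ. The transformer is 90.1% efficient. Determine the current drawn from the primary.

V_s = 240 × 550/67 = 1970.1 V.
I_s = V_s/R = 1970.1/3260 = 0.60434 A.
P_out = V_s I_s = 1970.1 × 0.60434 = 1190.6 W.
P_in = P_out/η = 1190.6/0.901 = 1321.5 W.
I_p = P_in/V_p = 1321.5/240 = 5.51 A.

I_p ≈ 5.51 A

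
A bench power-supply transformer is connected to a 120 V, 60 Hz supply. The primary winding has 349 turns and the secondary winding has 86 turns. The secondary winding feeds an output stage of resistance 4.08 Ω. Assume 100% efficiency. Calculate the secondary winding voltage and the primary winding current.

V_s = V_p × N_s/N_p = 120 × 86/349 = 29.570 V.
I_s = V_s/R = 29.570/4.08 = 7.2476 A.
I_p = I_s × N_s/N_p = 7.2476 × 86/349 = 1.79 A.

V_s ≈ 29.6 V, I_p ≈ 1.79 A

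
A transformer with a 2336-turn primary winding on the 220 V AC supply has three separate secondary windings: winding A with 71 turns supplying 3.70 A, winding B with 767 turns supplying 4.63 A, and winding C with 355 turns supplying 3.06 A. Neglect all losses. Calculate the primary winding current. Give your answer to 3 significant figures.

I_p ≈ 2.10 A

V_A = 220 × 71/2336 = 6.6866 V; V_B = 220 × 767/2336 = 72.235 V; V_C = 220 × 355/2336 = 33.433 V.
P_out = V_A I_A + V_B I_B + V_C I_C = 6.6866×3.70 + 72.235×4.63 + 33.433×3.06 = 24.741 + 334.45 + 102.31 = 461.49 W.
Ideal ⇒ P_in = P_out, so I_p = P_out/V_p = 461.49/220 = 2.10 A.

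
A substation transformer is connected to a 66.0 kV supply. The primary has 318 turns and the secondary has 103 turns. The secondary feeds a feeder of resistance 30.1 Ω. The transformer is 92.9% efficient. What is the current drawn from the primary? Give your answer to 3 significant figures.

I_p ≈ 248 A

V_s = 66000 × 103/318 = 21377 V.
I_s = V_s/R = 21377/30.1 = 710.21 A.
P_out = V_s I_s = 21377 × 710.21 = 1.5182×10^7 W.
P_in = P_out/η = 1.5182×10^7/0.929 = 1.6343×10^7 W.
I_p = P_in/V_p = 1.6343×10^7/66000 = 248 A.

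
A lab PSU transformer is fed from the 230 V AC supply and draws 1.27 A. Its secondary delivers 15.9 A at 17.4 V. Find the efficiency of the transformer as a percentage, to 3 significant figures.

η ≈ 94.7%

P_in = 230 × 1.27 = 292.100 W.
P_out = 17.4 × 15.9 = 276.660 W.
η = P_out/P_in = 276.660/292.100 = 0.947.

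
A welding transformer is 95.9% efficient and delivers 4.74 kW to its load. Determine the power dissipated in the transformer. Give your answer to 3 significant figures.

P_in = P_out/η = 4740/0.959 = 4942.65 W.
P_loss = P_in − P_out = 4942.65 − 4740 = 203 W.

P_loss ≈ 203 W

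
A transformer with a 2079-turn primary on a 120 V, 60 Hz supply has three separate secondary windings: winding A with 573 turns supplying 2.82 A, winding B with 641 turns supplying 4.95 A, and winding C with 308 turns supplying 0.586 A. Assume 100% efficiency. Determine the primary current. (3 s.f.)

I_p ≈ 2.39 A

V_A = 120 × 573/2079 = 33.074 V; V_B = 120 × 641/2079 = 36.999 V; V_C = 120 × 308/2079 = 17.778 V.
P_out = V_A I_A + V_B I_B + V_C I_C = 33.074×2.82 + 36.999×4.95 + 17.778×0.586 = 93.268 + 183.14 + 10.418 = 286.83 W.
Ideal ⇒ P_in = P_out, so I_p = P_out/V_p = 286.83/120 = 2.39 A.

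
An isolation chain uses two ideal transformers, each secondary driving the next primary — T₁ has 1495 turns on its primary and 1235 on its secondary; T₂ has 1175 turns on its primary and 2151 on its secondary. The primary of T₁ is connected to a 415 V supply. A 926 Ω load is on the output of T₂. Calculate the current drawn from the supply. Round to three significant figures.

I_supply ≈ 1.02 A

Secondary of T₁: V = 415.00 × 1235/1495 = 342.83 V.
Secondary of T₂: V = 342.83 × 2151/1175 = 627.59 V.
I_load = 627.59/926 = 0.67774 A, so P_out = 627.59 × 0.67774 = 425.35 W.
All ideal ⇒ P_in = P_out, so I_supply = 425.35/415 = 1.02 A.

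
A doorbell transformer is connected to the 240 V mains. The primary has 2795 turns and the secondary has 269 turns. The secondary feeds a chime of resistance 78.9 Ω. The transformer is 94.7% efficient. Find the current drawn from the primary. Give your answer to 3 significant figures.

V_s = 240 × 269/2795 = 23.098 V.
I_s = V_s/R = 23.098/78.9 = 0.29276 A.
P_out = V_s I_s = 23.098 × 0.29276 = 6.7622 W.
P_in = P_out/η = 6.7622/0.947 = 7.1406 W.
I_p = P_in/V_p = 7.1406/240 = 0.0298 A.

I_p ≈ 0.0298 A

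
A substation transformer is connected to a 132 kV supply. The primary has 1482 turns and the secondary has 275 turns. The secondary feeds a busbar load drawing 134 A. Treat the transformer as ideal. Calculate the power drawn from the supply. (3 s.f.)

I_p = I_s × N_s/N_p = 134 × 275/1482 = 24.865 A.
P = V_p I_p = 132000 × 24.865 = 3.28×10^6 W.

P ≈ 3.28×10^6 W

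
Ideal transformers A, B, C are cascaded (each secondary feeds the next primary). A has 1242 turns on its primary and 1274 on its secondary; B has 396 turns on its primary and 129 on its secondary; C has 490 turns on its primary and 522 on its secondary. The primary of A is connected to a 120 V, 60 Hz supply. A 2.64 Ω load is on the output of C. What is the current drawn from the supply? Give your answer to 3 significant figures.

After A: V = 120.00 × 1274/1242 = 123.09 V.
After B: V = 123.09 × 129/396 = 40.098 V.
After C: V = 40.098 × 522/490 = 42.717 V.
I_load = 42.717/2.64 = 16.181 A, so P_out = 42.717 × 16.181 = 691.18 W.
All ideal ⇒ P_in = P_out, so I_supply = 691.18/120 = 5.76 A.

I_supply ≈ 5.76 A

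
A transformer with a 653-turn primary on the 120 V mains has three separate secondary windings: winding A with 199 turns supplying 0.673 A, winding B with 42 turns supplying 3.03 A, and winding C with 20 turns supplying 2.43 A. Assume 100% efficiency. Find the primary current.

I_p ≈ 0.474 A

V_A = 120 × 199/653 = 36.570 V; V_B = 120 × 42/653 = 7.7182 V; V_C = 120 × 20/653 = 3.6753 V.
P_out = V_A I_A + V_B I_B + V_C I_C = 36.570×0.673 + 7.7182×3.03 + 3.6753×2.43 = 24.611 + 23.386 + 8.9311 = 56.929 W.
Ideal ⇒ P_in = P_out, so I_p = P_out/V_p = 56.929/120 = 0.474 A.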